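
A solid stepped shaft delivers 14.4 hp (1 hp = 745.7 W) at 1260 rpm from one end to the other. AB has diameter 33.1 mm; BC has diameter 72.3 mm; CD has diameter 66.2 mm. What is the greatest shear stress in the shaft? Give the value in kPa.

ω = 2π·1260/60 = 131.9 rad/s, so T = P/ω = 14.4×745.7 / 131.9 = 81.38 N·m.
Under the same torque, τ_max = 16T/(πd³) is largest where d is smallest — segment AB (d = 33.1 mm).
τ_max = 16·81.38/(π·(0.0331)³) = 1.143×10^7 Pa.

11400 kPa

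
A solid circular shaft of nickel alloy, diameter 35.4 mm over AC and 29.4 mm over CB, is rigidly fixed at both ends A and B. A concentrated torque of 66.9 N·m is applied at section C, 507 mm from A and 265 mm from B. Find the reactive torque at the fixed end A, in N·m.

35.0 N·m

Compatibility: T_A·a/J_AC = T_B·b/J_CB with T_A + T_B = T₀.
J_AC = 1.54×10^-7 m⁴, J_CB = 7.33×10^-8 m⁴, so T_A = T₀·(J_AC/a)/((J_AC/a)+(J_CB/b)) = 35.02 N·m, T_B = 31.88 N·m.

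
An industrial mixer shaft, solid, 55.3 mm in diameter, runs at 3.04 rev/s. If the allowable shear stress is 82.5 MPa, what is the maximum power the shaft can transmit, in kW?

52.3 kW

J = πd⁴/32 = π(0.0553)⁴/32 = 9.181×10^-7 m⁴.
T_max = τ_allow·J/r = 8.25×10^7 × 9.181×10^-7 / 0.0276 = 2739 N·m.
ω = 2π·3.04 = 19.10 rad/s, so P_max = T_max·ω = 5.233×10^4 W.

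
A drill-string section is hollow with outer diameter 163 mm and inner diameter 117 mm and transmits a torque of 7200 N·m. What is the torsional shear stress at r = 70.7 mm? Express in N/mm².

10.0 N/mm²

J = π(d_o⁴ − d_i⁴)/32 = π(0.163⁴ − 0.117⁴)/32 = 5.091×10^-5 m⁴.
Shear stress varies linearly with radius: τ = T·r/J = 7200 × 0.0707 / 5.091×10^-5 = 1.000×10^7 Pa.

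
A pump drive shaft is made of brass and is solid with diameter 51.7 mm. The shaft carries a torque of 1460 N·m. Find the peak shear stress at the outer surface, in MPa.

J = πd⁴/32 = π(0.0517)⁴/32 = 7.014×10^-7 m⁴.
τ_max = T·r/J = 1460 × 0.0259 / 7.014×10^-7 = 5.381×10^7 Pa.

53.8 MPa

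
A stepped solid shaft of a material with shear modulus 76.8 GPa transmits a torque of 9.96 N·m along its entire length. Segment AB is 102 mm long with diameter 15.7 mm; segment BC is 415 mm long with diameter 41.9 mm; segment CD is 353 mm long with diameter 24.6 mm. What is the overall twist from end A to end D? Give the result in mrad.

3.67 mrad

J_AB = π(0.0157)⁴/32 = 5.96×10^-9 m⁴; J_BC = π(0.0419)⁴/32 = 3.03×10^-7 m⁴; J_CD = π(0.0246)⁴/32 = 3.60×10^-8 m⁴.
θ = (T/G)·Σ L_i/J_i = (9.960/76.8×10⁹)·(0.102/5.96×10^-9 + 0.415/3.03×10^-7 + 0.353/3.60×10^-8) = 3.669×10^-3 rad.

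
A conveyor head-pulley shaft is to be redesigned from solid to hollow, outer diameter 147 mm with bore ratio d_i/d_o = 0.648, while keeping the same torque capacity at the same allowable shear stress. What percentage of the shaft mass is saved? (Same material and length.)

34.0 %

Equal τ_max and T ⇒ the solid shaft needs d_s³ = d_o³(1−k⁴), so d_s = 147·(1−0.648⁴)^(1/3) = 137.8 mm.
Area ratio A_h/A_s = d_o²(1−k²)/d_s² = (1−k²)/(1−k⁴)^(2/3) = 0.6602.
Mass saving = 1 − 0.6602 = 34.0 %.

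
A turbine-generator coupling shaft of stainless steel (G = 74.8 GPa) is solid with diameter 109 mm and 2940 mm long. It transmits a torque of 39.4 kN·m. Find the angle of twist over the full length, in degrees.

6.40°

J = πd⁴/32 = π(0.109)⁴/32 = 1.386×10^-5 m⁴.
θ = T·L/(G·J) = 39400 × 2.94 / (74.8×10⁹ × 1.386×10^-5) = 0.1117 rad.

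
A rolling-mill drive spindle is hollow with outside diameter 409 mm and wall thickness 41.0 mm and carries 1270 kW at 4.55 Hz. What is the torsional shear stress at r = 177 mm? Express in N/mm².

4.84 N/mm²

ω = 2π·4.55 = 28.59 rad/s, so T = P/ω = 1270×10³ / 28.59 = 44420 N·m.
J = π(d_o⁴ − d_i⁴)/32 = π(0.409⁴ − 0.327⁴)/32 = 1.625×10^-3 m⁴.
Shear stress varies linearly with radius: τ = T·r/J = 44420 × 0.177 / 1.625×10^-3 = 4.840×10^6 Pa.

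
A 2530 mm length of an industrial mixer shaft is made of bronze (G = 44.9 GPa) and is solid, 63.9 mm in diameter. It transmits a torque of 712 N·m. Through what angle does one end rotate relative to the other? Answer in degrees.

1.40°

J = πd⁴/32 = π(0.0639)⁴/32 = 1.637×10^-6 m⁴.
θ = T·L/(G·J) = 712.0 × 2.53 / (44.9×10⁹ × 1.637×10^-6) = 0.02451 rad.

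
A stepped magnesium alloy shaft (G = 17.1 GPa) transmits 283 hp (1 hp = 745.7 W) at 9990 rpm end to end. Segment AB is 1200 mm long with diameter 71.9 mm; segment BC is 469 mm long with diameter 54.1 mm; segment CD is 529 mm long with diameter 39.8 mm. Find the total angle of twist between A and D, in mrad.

37.3 mrad

ω = 2π·9990/60 = 1046 rad/s, so T = P/ω = 283×745.7 / 1046 = 201.7 N·m.
J_AB = π(0.0719)⁴/32 = 2.62×10^-6 m⁴; J_BC = π(0.0541)⁴/32 = 8.41×10^-7 m⁴; J_CD = π(0.0398)⁴/32 = 2.46×10^-7 m⁴.
θ = (T/G)·Σ L_i/J_i = (201.7/17.1×10⁹)·(1.20/2.62×10^-6 + 0.469/8.41×10^-7 + 0.529/2.46×10^-7) = 0.03731 rad.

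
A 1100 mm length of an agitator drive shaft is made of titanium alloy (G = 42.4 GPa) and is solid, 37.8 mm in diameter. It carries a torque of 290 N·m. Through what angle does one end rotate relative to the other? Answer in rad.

0.0375 rad

J = πd⁴/32 = π(0.0378)⁴/32 = 2.004×10^-7 m⁴.
θ = T·L/(G·J) = 290.0 × 1.10 / (42.4×10⁹ × 2.004×10^-7) = 0.03754 rad.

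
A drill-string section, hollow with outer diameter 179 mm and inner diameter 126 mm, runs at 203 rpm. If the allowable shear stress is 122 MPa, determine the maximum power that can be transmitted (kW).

2200 kW

J = π(d_o⁴ − d_i⁴)/32 = π(0.179⁴ − 0.126⁴)/32 = 7.604×10^-5 m⁴.
T_max = τ_allow·J/r = 1.22×10^8 × 7.604×10^-5 / 0.0895 = 103700 N·m.
ω = 2π·203/60 = 21.26 rad/s, so P_max = T_max·ω = 2.204×10^6 W.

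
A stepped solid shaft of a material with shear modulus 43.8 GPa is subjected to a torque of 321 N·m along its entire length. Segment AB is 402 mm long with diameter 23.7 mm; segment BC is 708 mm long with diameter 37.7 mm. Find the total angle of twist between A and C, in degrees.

J_AB = π(0.0237)⁴/32 = 3.10×10^-8 m⁴; J_BC = π(0.0377)⁴/32 = 1.98×10^-7 m⁴.
θ = (T/G)·Σ L_i/J_i = (321.0/43.8×10⁹)·(0.402/3.10×10^-8 + 0.708/1.98×10^-7) = 0.1213 rad.

6.95°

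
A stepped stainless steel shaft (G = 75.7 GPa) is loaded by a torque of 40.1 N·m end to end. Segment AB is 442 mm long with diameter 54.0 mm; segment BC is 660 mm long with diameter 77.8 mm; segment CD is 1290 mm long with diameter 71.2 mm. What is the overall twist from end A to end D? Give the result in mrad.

J_AB = π(0.0540)⁴/32 = 8.35×10^-7 m⁴; J_BC = π(0.0778)⁴/32 = 3.60×10^-6 m⁴; J_CD = π(0.0712)⁴/32 = 2.52×10^-6 m⁴.
θ = (T/G)·Σ L_i/J_i = (40.10/75.7×10⁹)·(0.442/8.35×10^-7 + 0.660/3.60×10^-6 + 1.29/2.52×10^-6) = 6.485×10^-4 rad.

0.649 mrad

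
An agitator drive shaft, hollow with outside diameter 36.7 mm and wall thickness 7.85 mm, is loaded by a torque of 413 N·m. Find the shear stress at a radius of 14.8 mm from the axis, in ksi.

J = π(d_o⁴ − d_i⁴)/32 = π(0.0367⁴ − 0.0210⁴)/32 = 1.590×10^-7 m⁴.
Shear stress varies linearly with radius: τ = T·r/J = 413.0 × 0.0148 / 1.590×10^-7 = 3.844×10^7 Pa.

5.58 ksi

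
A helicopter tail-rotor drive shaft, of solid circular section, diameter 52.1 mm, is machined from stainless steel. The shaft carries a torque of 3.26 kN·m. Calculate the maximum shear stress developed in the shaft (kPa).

117000 kPa

J = πd⁴/32 = π(0.0521)⁴/32 = 7.234×10^-7 m⁴.
τ_max = T·r/J = 3260 × 0.0261 / 7.234×10^-7 = 1.174×10^8 Pa.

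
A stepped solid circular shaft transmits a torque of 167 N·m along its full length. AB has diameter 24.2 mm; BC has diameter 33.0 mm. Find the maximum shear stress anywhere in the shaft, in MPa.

60.0 MPa

Under the same torque, τ_max = 16T/(πd³) is largest where d is smallest — segment AB (d = 24.2 mm).
τ_max = 16·167.0/(π·(0.0242)³) = 6.001×10^7 Pa.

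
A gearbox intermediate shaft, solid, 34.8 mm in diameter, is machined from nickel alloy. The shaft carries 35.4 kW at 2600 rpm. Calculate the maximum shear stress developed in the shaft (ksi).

ω = 2π·2600/60 = 272.3 rad/s, so T = P/ω = 35.4×10³ / 272.3 = 130.0 N·m.
J = πd⁴/32 = π(0.0348)⁴/32 = 1.440×10^-7 m⁴.
τ_max = T·r/J = 130.0 × 0.0174 / 1.440×10^-7 = 1.571×10^7 Pa.

2.28 ksi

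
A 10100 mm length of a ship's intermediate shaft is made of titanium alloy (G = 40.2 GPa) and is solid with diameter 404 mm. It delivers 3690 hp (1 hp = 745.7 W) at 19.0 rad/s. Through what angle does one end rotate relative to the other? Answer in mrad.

13.9 mrad

ω = 19.0 rad/s, so T = P/ω = 3690×745.7 / 19.00 = 144800 N·m.
J = πd⁴/32 = π(0.404)⁴/32 = 2.615×10^-3 m⁴.
θ = T·L/(G·J) = 144800 × 10.1 / (40.2×10⁹ × 2.615×10^-3) = 0.01391 rad.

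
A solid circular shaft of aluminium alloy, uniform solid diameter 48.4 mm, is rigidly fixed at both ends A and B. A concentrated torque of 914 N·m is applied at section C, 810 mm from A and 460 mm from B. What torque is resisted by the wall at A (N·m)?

With uniform GJ and both ends fixed, compatibility θ_AC = θ_CB gives T_A·a = T_B·b, together with T_A + T_B = T₀.
T_A = T₀·b/(a+b) = 914.0·460/1270 = 331.1 N·m; T_B = 582.9 N·m.

331 N·m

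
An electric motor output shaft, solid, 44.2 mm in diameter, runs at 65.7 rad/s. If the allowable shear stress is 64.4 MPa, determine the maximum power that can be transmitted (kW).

J = πd⁴/32 = π(0.0442)⁴/32 = 3.747×10^-7 m⁴.
T_max = τ_allow·J/r = 6.44×10^7 × 3.747×10^-7 / 0.0221 = 1092 N·m.
ω = 65.7 rad/s, so P_max = T_max·ω = 7.174×10^4 W.

71.7 kW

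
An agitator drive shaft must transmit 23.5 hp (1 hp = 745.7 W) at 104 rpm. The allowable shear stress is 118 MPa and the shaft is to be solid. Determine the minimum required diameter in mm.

41.1 mm

ω = 2π·104/60 = 10.89 rad/s, so T = P/ω = 23.5×745.7 / 10.89 = 1609 N·m.
For a solid shaft τ_max = 16T/(πd³), so d = (16T/(π τ_allow))^(1/3) = (16·1609/(π·1.18×10^8))^(1/3) = 0.04110 m.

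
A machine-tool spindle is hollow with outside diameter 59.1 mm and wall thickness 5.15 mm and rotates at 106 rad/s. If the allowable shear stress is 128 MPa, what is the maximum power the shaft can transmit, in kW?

J = π(d_o⁴ − d_i⁴)/32 = π(0.0591⁴ − 0.0488⁴)/32 = 6.409×10^-7 m⁴.
T_max = τ_allow·J/r = 1.28×10^8 × 6.409×10^-7 / 0.0295 = 2776 N·m.
ω = 106 rad/s, so P_max = T_max·ω = 2.943×10^5 W.

294 kW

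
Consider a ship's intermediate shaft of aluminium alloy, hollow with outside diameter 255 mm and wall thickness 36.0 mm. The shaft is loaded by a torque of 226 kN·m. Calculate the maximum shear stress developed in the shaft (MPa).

94.5 MPa

J = π(d_o⁴ − d_i⁴)/32 = π(0.255⁴ − 0.183⁴)/32 = 3.050×10^-4 m⁴.
τ_max = T·r/J = 226000 × 0.128 / 3.050×10^-4 = 9.447×10^7 Pa.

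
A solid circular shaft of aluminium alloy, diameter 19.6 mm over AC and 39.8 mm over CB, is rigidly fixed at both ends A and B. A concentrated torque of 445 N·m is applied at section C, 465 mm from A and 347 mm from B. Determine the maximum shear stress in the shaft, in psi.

4990 psi

Compatibility: T_A·a/J_AC = T_B·b/J_CB with T_A + T_B = T₀.
J_AC = 1.45×10^-8 m⁴, J_CB = 2.46×10^-7 m⁴, so T_A = T₀·(J_AC/a)/((J_AC/a)+(J_CB/b)) = 18.71 N·m, T_B = 426.3 N·m.
τ in each portion: τ_AC = 1.27×10^7 Pa, τ_CB = 3.44×10^7 Pa; maximum is in CB.
τ_max = T_CB·r/J = 426.3·0.0199/2.46×10^-7 = 3.444×10^7 Pa.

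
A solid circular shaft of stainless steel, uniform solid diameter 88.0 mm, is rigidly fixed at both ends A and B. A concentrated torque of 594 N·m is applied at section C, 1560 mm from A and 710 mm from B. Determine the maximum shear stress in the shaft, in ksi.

With uniform GJ and both ends fixed, compatibility θ_AC = θ_CB gives T_A·a = T_B·b, together with T_A + T_B = T₀.
T_A = T₀·b/(a+b) = 594.0·710/2270 = 185.8 N·m; T_B = 408.2 N·m.
τ in each portion: τ_AC = 1.39×10^6 Pa, τ_CB = 3.05×10^6 Pa; maximum is in CB.
τ_max = T_CB·r/J = 408.2·0.0440/5.89×10^-6 = 3.051×10^6 Pa.

0.442 ksi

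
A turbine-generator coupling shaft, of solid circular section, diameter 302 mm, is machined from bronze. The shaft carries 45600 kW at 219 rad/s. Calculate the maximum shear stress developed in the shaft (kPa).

38500 kPa

ω = 219 rad/s, so T = P/ω = 45600×10³ / 219.0 = 208200 N·m.
J = πd⁴/32 = π(0.302)⁴/32 = 8.166×10^-4 m⁴.
τ_max = T·r/J = 208200 × 0.151 / 8.166×10^-4 = 3.850×10^7 Pa.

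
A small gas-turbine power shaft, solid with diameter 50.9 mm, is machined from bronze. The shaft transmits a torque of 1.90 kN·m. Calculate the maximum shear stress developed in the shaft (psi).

10600 psi

J = πd⁴/32 = π(0.0509)⁴/32 = 6.590×10^-7 m⁴.
τ_max = T·r/J = 1900 × 0.0255 / 6.590×10^-7 = 7.338×10^7 Pa.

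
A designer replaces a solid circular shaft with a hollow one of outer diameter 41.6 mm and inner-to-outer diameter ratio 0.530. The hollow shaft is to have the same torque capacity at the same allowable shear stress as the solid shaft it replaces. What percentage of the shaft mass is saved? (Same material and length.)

24.0 %

Equal τ_max and T ⇒ the solid shaft needs d_s³ = d_o³(1−k⁴), so d_s = 41.6·(1−0.530⁴)^(1/3) = 40.48 mm.
Area ratio A_h/A_s = d_o²(1−k²)/d_s² = (1−k²)/(1−k⁴)^(2/3) = 0.7596.
Mass saving = 1 − 0.7596 = 24.0 %.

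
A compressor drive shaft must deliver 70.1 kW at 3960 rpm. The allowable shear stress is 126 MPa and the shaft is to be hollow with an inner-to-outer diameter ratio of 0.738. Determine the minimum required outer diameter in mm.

21.3 mm

ω = 2π·3960/60 = 414.7 rad/s, so T = P/ω = 70.1×10³ / 414.7 = 169.0 N·m.
For a hollow shaft with d_i/d_o = 0.738: τ_max = 16T/(π d_o³ (1−k⁴)), so d_o = [16T/(π τ_allow (1−k⁴))]^(1/3) = [16·169.0/(π·1.26×10^8·0.7034)]^(1/3) = 0.02134 m.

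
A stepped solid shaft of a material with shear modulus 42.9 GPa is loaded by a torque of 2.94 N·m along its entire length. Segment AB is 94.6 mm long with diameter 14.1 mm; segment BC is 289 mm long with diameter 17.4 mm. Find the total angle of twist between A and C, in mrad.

J_AB = π(0.0141)⁴/32 = 3.88×10^-9 m⁴; J_BC = π(0.0174)⁴/32 = 9.00×10^-9 m⁴.
θ = (T/G)·Σ L_i/J_i = (2.940/42.9×10⁹)·(0.0946/3.88×10^-9 + 0.289/9.00×10^-9) = 3.872×10^-3 rad.

3.87 mrad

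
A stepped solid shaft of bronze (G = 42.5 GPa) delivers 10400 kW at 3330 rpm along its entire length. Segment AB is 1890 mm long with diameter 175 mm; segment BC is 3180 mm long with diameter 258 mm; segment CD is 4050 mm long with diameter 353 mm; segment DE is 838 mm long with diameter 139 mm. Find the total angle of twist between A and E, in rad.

0.0374 rad

ω = 2π·3330/60 = 348.7 rad/s, so T = P/ω = 10400×10³ / 348.7 = 29820 N·m.
J_AB = π(0.175)⁴/32 = 9.21×10^-5 m⁴; J_BC = π(0.258)⁴/32 = 4.35×10^-4 m⁴; J_CD = π(0.353)⁴/32 = 1.52×10^-3 m⁴; J_DE = π(0.139)⁴/32 = 3.66×10^-5 m⁴.
θ = (T/G)·Σ L_i/J_i = (29820/42.5×10⁹)·(1.89/9.21×10^-5 + 3.18/4.35×10^-4 + 4.05/1.52×10^-3 + 0.838/3.66×10^-5) = 0.03744 rad.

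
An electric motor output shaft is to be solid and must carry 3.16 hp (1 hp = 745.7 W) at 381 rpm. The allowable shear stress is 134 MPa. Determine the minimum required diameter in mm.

13.1 mm

ω = 2π·381/60 = 39.90 rad/s, so T = P/ω = 3.16×745.7 / 39.90 = 59.06 N·m.
For a solid shaft τ_max = 16T/(πd³), so d = (16T/(π τ_allow))^(1/3) = (16·59.06/(π·1.34×10^8))^(1/3) = 0.01309 m.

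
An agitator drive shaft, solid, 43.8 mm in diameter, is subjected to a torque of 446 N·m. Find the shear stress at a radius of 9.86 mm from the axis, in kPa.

12200 kPa

J = πd⁴/32 = π(0.0438)⁴/32 = 3.613×10^-7 m⁴.
Shear stress varies linearly with radius: τ = T·r/J = 446.0 × 0.00986 / 3.613×10^-7 = 1.217×10^7 Pa.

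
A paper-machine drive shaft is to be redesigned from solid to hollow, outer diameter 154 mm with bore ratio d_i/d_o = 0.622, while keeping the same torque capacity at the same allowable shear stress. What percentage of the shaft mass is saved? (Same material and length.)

Equal τ_max and T ⇒ the solid shaft needs d_s³ = d_o³(1−k⁴), so d_s = 154·(1−0.622⁴)^(1/3) = 145.9 mm.
Area ratio A_h/A_s = d_o²(1−k²)/d_s² = (1−k²)/(1−k⁴)^(2/3) = 0.6831.
Mass saving = 1 − 0.6831 = 31.7 %.

31.7 %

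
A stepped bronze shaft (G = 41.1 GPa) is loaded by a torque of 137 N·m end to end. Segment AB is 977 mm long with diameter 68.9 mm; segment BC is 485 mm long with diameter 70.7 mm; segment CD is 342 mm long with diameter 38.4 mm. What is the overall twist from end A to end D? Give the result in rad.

0.00747 rad

J_AB = π(0.0689)⁴/32 = 2.21×10^-6 m⁴; J_BC = π(0.0707)⁴/32 = 2.45×10^-6 m⁴; J_CD = π(0.0384)⁴/32 = 2.13×10^-7 m⁴.
θ = (T/G)·Σ L_i/J_i = (137.0/41.1×10⁹)·(0.977/2.21×10^-6 + 0.485/2.45×10^-6 + 0.342/2.13×10^-7) = 7.472×10^-3 rad.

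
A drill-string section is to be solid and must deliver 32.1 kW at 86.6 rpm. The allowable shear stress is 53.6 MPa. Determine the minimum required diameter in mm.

69.5 mm

ω = 2π·86.6/60 = 9.069 rad/s, so T = P/ω = 32.1×10³ / 9.069 = 3540 N·m.
For a solid shaft τ_max = 16T/(πd³), so d = (16T/(π τ_allow))^(1/3) = (16·3540/(π·5.36×10^7))^(1/3) = 0.06954 m.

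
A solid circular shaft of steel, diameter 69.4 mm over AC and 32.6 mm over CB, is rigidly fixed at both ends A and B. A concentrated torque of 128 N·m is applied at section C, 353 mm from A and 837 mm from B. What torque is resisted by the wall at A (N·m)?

Compatibility: T_A·a/J_AC = T_B·b/J_CB with T_A + T_B = T₀.
J_AC = 2.28×10^-6 m⁴, J_CB = 1.11×10^-7 m⁴, so T_A = T₀·(J_AC/a)/((J_AC/a)+(J_CB/b)) = 125.4 N·m, T_B = 2.576 N·m.

125 N·m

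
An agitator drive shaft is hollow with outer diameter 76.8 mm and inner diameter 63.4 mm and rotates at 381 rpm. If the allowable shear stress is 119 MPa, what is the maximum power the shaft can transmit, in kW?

226 kW

J = π(d_o⁴ − d_i⁴)/32 = π(0.0768⁴ − 0.0634⁴)/32 = 1.829×10^-6 m⁴.
T_max = τ_allow·J/r = 1.19×10^8 × 1.829×10^-6 / 0.0384 = 5669 N·m.
ω = 2π·381/60 = 39.90 rad/s, so P_max = T_max·ω = 2.262×10^5 W.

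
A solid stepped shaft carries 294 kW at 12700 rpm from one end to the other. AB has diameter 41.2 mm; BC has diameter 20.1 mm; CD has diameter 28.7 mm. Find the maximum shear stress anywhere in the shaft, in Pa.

ω = 2π·12700/60 = 1330 rad/s, so T = P/ω = 294×10³ / 1330 = 221.1 N·m.
Under the same torque, τ_max = 16T/(πd³) is largest where d is smallest — segment BC (d = 20.1 mm).
τ_max = 16·221.1/(π·(0.0201)³) = 1.386×10^8 Pa.

1.39e8 Pa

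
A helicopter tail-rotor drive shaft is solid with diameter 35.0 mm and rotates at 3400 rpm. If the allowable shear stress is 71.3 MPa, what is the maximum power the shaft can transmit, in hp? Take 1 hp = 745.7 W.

J = πd⁴/32 = π(0.0350)⁴/32 = 1.473×10^-7 m⁴.
T_max = τ_allow·J/r = 7.13×10^7 × 1.473×10^-7 / 0.0175 = 600.2 N·m.
ω = 2π·3400/60 = 356.0 rad/s, so P_max = T_max·ω = 2.137×10^5 W.

287 hp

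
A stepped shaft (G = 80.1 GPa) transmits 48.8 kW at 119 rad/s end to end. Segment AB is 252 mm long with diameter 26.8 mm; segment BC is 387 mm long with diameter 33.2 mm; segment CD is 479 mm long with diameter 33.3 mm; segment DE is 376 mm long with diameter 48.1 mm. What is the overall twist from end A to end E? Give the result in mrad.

66.1 mrad

ω = 119 rad/s, so T = P/ω = 48.8×10³ / 119.0 = 410.1 N·m.
J_AB = π(0.0268)⁴/32 = 5.06×10^-8 m⁴; J_BC = π(0.0332)⁴/32 = 1.19×10^-7 m⁴; J_CD = π(0.0333)⁴/32 = 1.21×10^-7 m⁴; J_DE = π(0.0481)⁴/32 = 5.26×10^-7 m⁴.
θ = (T/G)·Σ L_i/J_i = (410.1/80.1×10⁹)·(0.252/5.06×10^-8 + 0.387/1.19×10^-7 + 0.479/1.21×10^-7 + 0.376/5.26×10^-7) = 0.06606 rad.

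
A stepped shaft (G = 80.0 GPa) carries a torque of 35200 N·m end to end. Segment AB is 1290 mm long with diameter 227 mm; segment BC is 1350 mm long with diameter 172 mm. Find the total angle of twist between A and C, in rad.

J_AB = π(0.227)⁴/32 = 2.61×10^-4 m⁴; J_BC = π(0.172)⁴/32 = 8.59×10^-5 m⁴.
θ = (T/G)·Σ L_i/J_i = (35200/80.0×10⁹)·(1.29/2.61×10^-4 + 1.35/8.59×10^-5) = 9.091×10^-3 rad.

0.00909 rad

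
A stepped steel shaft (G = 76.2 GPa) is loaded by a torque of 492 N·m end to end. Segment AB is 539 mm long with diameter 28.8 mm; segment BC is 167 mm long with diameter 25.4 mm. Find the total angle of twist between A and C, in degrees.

4.46°

J_AB = π(0.0288)⁴/32 = 6.75×10^-8 m⁴; J_BC = π(0.0254)⁴/32 = 4.09×10^-8 m⁴.
θ = (T/G)·Σ L_i/J_i = (492.0/76.2×10⁹)·(0.539/6.75×10^-8 + 0.167/4.09×10^-8) = 0.07791 rad.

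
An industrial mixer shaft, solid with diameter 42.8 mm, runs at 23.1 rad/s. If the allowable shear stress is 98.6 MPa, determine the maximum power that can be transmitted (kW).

J = πd⁴/32 = π(0.0428)⁴/32 = 3.294×10^-7 m⁴.
T_max = τ_allow·J/r = 9.86×10^7 × 3.294×10^-7 / 0.0214 = 1518 N·m.
ω = 23.1 rad/s, so P_max = T_max·ω = 3.506×10^4 W.

35.1 kW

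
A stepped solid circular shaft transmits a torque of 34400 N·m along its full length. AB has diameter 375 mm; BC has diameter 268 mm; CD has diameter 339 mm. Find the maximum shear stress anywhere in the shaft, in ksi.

Under the same torque, τ_max = 16T/(πd³) is largest where d is smallest — segment BC (d = 268 mm).
τ_max = 16·34400/(π·(0.268)³) = 9.102×10^6 Pa.

1.32 ksi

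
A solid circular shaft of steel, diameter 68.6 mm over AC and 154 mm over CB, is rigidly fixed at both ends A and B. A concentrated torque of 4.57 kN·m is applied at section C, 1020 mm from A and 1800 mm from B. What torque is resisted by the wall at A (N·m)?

297 N·m

Compatibility: T_A·a/J_AC = T_B·b/J_CB with T_A + T_B = T₀.
J_AC = 2.17×10^-6 m⁴, J_CB = 5.52×10^-5 m⁴, so T_A = T₀·(J_AC/a)/((J_AC/a)+(J_CB/b)) = 296.9 N·m, T_B = 4273 N·m.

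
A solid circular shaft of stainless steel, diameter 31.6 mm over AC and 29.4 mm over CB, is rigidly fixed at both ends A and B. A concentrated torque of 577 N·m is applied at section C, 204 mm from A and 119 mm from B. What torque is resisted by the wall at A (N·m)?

253 N·m

Compatibility: T_A·a/J_AC = T_B·b/J_CB with T_A + T_B = T₀.
J_AC = 9.79×10^-8 m⁴, J_CB = 7.33×10^-8 m⁴, so T_A = T₀·(J_AC/a)/((J_AC/a)+(J_CB/b)) = 252.6 N·m, T_B = 324.4 N·m.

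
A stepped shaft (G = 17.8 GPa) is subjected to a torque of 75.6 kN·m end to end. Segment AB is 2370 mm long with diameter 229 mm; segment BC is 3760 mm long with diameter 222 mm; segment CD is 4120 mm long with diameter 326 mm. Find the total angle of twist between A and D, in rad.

J_AB = π(0.229)⁴/32 = 2.70×10^-4 m⁴; J_BC = π(0.222)⁴/32 = 2.38×10^-4 m⁴; J_CD = π(0.326)⁴/32 = 1.11×10^-3 m⁴.
θ = (T/G)·Σ L_i/J_i = (75600/17.8×10⁹)·(2.37/2.70×10^-4 + 3.76/2.38×10^-4 + 4.12/1.11×10^-3) = 0.1200 rad.

0.120 rad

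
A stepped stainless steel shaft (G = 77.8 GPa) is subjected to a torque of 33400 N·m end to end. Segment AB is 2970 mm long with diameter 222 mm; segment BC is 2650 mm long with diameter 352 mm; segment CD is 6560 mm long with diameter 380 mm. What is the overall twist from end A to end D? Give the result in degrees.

0.428°

J_AB = π(0.222)⁴/32 = 2.38×10^-4 m⁴; J_BC = π(0.352)⁴/32 = 1.51×10^-3 m⁴; J_CD = π(0.380)⁴/32 = 2.05×10^-3 m⁴.
θ = (T/G)·Σ L_i/J_i = (33400/77.8×10⁹)·(2.97/2.38×10^-4 + 2.65/1.51×10^-3 + 6.56/2.05×10^-3) = 7.478×10^-3 rad.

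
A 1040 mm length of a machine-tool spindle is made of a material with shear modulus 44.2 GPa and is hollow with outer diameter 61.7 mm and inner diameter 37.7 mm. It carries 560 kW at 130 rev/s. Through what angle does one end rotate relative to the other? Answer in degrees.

ω = 2π·130 = 816.8 rad/s, so T = P/ω = 560×10³ / 816.8 = 685.6 N·m.
J = π(d_o⁴ − d_i⁴)/32 = π(0.0617⁴ − 0.0377⁴)/32 = 1.224×10^-6 m⁴.
θ = T·L/(G·J) = 685.6 × 1.04 / (44.2×10⁹ × 1.224×10^-6) = 0.01317 rad.

0.755°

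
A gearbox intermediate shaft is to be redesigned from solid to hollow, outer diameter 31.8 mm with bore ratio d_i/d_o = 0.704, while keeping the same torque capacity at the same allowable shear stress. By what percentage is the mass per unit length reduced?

Equal τ_max and T ⇒ the solid shaft needs d_s³ = d_o³(1−k⁴), so d_s = 31.8·(1−0.704⁴)^(1/3) = 28.95 mm.
Area ratio A_h/A_s = d_o²(1−k²)/d_s² = (1−k²)/(1−k⁴)^(2/3) = 0.6087.
Mass saving = 1 − 0.6087 = 39.1 %.

39.1 %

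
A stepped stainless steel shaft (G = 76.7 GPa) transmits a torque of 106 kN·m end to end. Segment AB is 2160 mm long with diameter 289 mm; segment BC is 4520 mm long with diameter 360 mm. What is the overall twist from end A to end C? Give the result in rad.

J_AB = π(0.289)⁴/32 = 6.85×10^-4 m⁴; J_BC = π(0.360)⁴/32 = 1.65×10^-3 m⁴.
θ = (T/G)·Σ L_i/J_i = (106000/76.7×10⁹)·(2.16/6.85×10^-4 + 4.52/1.65×10^-3) = 8.147×10^-3 rad.

0.00815 rad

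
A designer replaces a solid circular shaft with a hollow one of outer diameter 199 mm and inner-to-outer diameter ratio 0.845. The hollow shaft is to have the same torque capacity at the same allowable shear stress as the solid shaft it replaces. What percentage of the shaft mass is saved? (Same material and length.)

Equal τ_max and T ⇒ the solid shaft needs d_s³ = d_o³(1−k⁴), so d_s = 199·(1−0.845⁴)^(1/3) = 156.9 mm.
Area ratio A_h/A_s = d_o²(1−k²)/d_s² = (1−k²)/(1−k⁴)^(2/3) = 0.4600.
Mass saving = 1 − 0.4600 = 54.0 %.

54.0 %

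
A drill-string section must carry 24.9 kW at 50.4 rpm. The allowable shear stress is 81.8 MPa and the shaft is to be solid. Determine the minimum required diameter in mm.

ω = 2π·50.4/60 = 5.278 rad/s, so T = P/ω = 24.9×10³ / 5.278 = 4718 N·m.
For a solid shaft τ_max = 16T/(πd³), so d = (16T/(π τ_allow))^(1/3) = (16·4718/(π·8.18×10^7))^(1/3) = 0.06647 m.

66.5 mm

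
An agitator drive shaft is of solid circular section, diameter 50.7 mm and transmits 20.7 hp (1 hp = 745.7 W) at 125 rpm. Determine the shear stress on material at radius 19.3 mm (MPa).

ω = 2π·125/60 = 13.09 rad/s, so T = P/ω = 20.7×745.7 / 13.09 = 1179 N·m.
J = πd⁴/32 = π(0.0507)⁴/32 = 6.487×10^-7 m⁴.
Shear stress varies linearly with radius: τ = T·r/J = 1179 × 0.0193 / 6.487×10^-7 = 3.508×10^7 Pa.

35.1 MPa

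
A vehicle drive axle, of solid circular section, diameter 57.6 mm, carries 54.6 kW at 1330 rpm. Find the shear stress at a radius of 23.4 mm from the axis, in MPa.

8.49 MPa

ω = 2π·1330/60 = 139.3 rad/s, so T = P/ω = 54.6×10³ / 139.3 = 392.0 N·m.
J = πd⁴/32 = π(0.0576)⁴/32 = 1.081×10^-6 m⁴.
Shear stress varies linearly with radius: τ = T·r/J = 392.0 × 0.0234 / 1.081×10^-6 = 8.489×10^6 Pa.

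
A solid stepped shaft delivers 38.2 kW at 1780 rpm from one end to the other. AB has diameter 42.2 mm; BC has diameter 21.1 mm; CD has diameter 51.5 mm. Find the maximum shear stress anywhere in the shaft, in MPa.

ω = 2π·1780/60 = 186.4 rad/s, so T = P/ω = 38.2×10³ / 186.4 = 204.9 N·m.
Under the same torque, τ_max = 16T/(πd³) is largest where d is smallest — segment BC (d = 21.1 mm).
τ_max = 16·204.9/(π·(0.0211)³) = 1.111×10^8 Pa.

111 MPa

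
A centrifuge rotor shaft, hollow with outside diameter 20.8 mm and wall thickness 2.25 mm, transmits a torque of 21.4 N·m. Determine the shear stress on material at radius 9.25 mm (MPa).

J = π(d_o⁴ − d_i⁴)/32 = π(0.0208⁴ − 0.0163⁴)/32 = 1.145×10^-8 m⁴.
Shear stress varies linearly with radius: τ = T·r/J = 21.40 × 0.00925 / 1.145×10^-8 = 1.729×10^7 Pa.

17.3 MPa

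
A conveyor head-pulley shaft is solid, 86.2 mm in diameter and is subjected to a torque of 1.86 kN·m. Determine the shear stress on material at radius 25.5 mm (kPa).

8750 kPa

J = πd⁴/32 = π(0.0862)⁴/32 = 5.420×10^-6 m⁴.
Shear stress varies linearly with radius: τ = T·r/J = 1860 × 0.0255 / 5.420×10^-6 = 8.750×10^6 Pa.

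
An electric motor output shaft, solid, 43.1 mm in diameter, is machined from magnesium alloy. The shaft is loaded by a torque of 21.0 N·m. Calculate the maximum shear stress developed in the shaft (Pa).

1.34e6 Pa

J = πd⁴/32 = π(0.0431)⁴/32 = 3.388×10^-7 m⁴.
τ_max = T·r/J = 21.00 × 0.0215 / 3.388×10^-7 = 1.336×10^6 Pa.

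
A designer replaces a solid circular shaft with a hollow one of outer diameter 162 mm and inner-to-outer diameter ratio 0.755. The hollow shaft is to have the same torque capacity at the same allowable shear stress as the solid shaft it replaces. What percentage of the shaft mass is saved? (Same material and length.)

44.1 %

Equal τ_max and T ⇒ the solid shaft needs d_s³ = d_o³(1−k⁴), so d_s = 162·(1−0.755⁴)^(1/3) = 142.1 mm.
Area ratio A_h/A_s = d_o²(1−k²)/d_s² = (1−k²)/(1−k⁴)^(2/3) = 0.5587.
Mass saving = 1 − 0.5587 = 44.1 %.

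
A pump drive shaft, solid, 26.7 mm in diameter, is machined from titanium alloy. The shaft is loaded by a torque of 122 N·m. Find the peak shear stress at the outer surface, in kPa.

J = πd⁴/32 = π(0.0267)⁴/32 = 4.989×10^-8 m⁴.
τ_max = T·r/J = 122.0 × 0.0133 / 4.989×10^-8 = 3.264×10^7 Pa.

32600 kPa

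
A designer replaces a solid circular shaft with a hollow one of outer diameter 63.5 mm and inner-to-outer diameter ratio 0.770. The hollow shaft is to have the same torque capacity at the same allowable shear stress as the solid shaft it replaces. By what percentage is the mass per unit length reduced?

Equal τ_max and T ⇒ the solid shaft needs d_s³ = d_o³(1−k⁴), so d_s = 63.5·(1−0.770⁴)^(1/3) = 54.96 mm.
Area ratio A_h/A_s = d_o²(1−k²)/d_s² = (1−k²)/(1−k⁴)^(2/3) = 0.5434.
Mass saving = 1 − 0.5434 = 45.7 %.

45.7 %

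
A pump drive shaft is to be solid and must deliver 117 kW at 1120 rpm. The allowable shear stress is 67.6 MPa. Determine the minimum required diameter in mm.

ω = 2π·1120/60 = 117.3 rad/s, so T = P/ω = 117×10³ / 117.3 = 997.6 N·m.
For a solid shaft τ_max = 16T/(πd³), so d = (16T/(π τ_allow))^(1/3) = (16·997.6/(π·6.76×10^7))^(1/3) = 0.04220 m.

42.2 mm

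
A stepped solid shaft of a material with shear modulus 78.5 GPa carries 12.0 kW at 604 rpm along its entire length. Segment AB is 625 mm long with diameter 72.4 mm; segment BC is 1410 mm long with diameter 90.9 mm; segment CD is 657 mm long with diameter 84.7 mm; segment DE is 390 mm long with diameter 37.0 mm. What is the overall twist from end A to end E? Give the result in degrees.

0.373°

ω = 2π·604/60 = 63.25 rad/s, so T = P/ω = 12.0×10³ / 63.25 = 189.7 N·m.
J_AB = π(0.0724)⁴/32 = 2.70×10^-6 m⁴; J_BC = π(0.0909)⁴/32 = 6.70×10^-6 m⁴; J_CD = π(0.0847)⁴/32 = 5.05×10^-6 m⁴; J_DE = π(0.0370)⁴/32 = 1.84×10^-7 m⁴.
θ = (T/G)·Σ L_i/J_i = (189.7/78.5×10⁹)·(0.625/2.70×10^-6 + 1.41/6.70×10^-6 + 0.657/5.05×10^-6 + 0.390/1.84×10^-7) = 6.505×10^-3 rad.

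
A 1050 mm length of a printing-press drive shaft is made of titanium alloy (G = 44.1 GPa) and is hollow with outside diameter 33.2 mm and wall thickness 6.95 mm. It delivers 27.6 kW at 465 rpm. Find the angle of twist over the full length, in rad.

0.128 rad

ω = 2π·465/60 = 48.69 rad/s, so T = P/ω = 27.6×10³ / 48.69 = 566.8 N·m.
J = π(d_o⁴ − d_i⁴)/32 = π(0.0332⁴ − 0.0193⁴)/32 = 1.057×10^-7 m⁴.
θ = T·L/(G·J) = 566.8 × 1.05 / (44.1×10⁹ × 1.057×10^-7) = 0.1277 rad.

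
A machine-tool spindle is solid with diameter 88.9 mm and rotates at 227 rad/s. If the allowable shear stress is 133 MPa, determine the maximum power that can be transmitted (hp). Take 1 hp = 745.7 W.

5590 hp

J = πd⁴/32 = π(0.0889)⁴/32 = 6.132×10^-6 m⁴.
T_max = τ_allow·J/r = 1.33×10^8 × 6.132×10^-6 / 0.0445 = 18350 N·m.
ω = 227 rad/s, so P_max = T_max·ω = 4.165×10^6 W.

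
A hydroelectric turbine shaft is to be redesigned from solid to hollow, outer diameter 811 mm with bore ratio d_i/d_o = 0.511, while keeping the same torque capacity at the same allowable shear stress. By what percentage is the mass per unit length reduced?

22.6 %

Equal τ_max and T ⇒ the solid shaft needs d_s³ = d_o³(1−k⁴), so d_s = 811·(1−0.511⁴)^(1/3) = 792.1 mm.
Area ratio A_h/A_s = d_o²(1−k²)/d_s² = (1−k²)/(1−k⁴)^(2/3) = 0.7745.
Mass saving = 1 − 0.7745 = 22.6 %.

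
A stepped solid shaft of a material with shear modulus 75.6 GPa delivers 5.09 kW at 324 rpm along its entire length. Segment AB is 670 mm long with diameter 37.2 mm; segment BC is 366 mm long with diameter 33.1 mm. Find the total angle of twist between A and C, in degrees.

ω = 2π·324/60 = 33.93 rad/s, so T = P/ω = 5.09×10³ / 33.93 = 150.0 N·m.
J_AB = π(0.0372)⁴/32 = 1.88×10^-7 m⁴; J_BC = π(0.0331)⁴/32 = 1.18×10^-7 m⁴.
θ = (T/G)·Σ L_i/J_i = (150.0/75.6×10⁹)·(0.670/1.88×10^-7 + 0.366/1.18×10^-7) = 0.01323 rad.

0.758°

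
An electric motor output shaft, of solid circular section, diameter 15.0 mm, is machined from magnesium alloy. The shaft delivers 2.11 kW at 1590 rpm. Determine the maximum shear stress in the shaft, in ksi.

ω = 2π·1590/60 = 166.5 rad/s, so T = P/ω = 2.11×10³ / 166.5 = 12.67 N·m.
J = πd⁴/32 = π(0.0150)⁴/32 = 4.970×10^-9 m⁴.
τ_max = T·r/J = 12.67 × 0.00750 / 4.970×10^-9 = 1.912×10^7 Pa.

2.77 ksi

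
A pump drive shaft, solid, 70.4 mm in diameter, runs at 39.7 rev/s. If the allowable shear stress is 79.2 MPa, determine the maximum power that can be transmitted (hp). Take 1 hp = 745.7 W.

J = πd⁴/32 = π(0.0704)⁴/32 = 2.412×10^-6 m⁴.
T_max = τ_allow·J/r = 7.92×10^7 × 2.412×10^-6 / 0.0352 = 5426 N·m.
ω = 2π·39.7 = 249.4 rad/s, so P_max = T_max·ω = 1.353×10^6 W.

1820 hp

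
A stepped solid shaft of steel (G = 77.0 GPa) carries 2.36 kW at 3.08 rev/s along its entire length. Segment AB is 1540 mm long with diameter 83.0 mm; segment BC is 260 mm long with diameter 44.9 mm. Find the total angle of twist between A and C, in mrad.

ω = 2π·3.08 = 19.35 rad/s, so T = P/ω = 2.36×10³ / 19.35 = 121.9 N·m.
J_AB = π(0.0830)⁴/32 = 4.66×10^-6 m⁴; J_BC = π(0.0449)⁴/32 = 3.99×10^-7 m⁴.
θ = (T/G)·Σ L_i/J_i = (121.9/77.0×10⁹)·(1.54/4.66×10^-6 + 0.260/3.99×10^-7) = 1.555×10^-3 rad.

1.56 mrad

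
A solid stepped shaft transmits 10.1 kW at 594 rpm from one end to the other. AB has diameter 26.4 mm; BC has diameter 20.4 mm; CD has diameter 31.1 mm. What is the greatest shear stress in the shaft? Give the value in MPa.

ω = 2π·594/60 = 62.20 rad/s, so T = P/ω = 10.1×10³ / 62.20 = 162.4 N·m.
Under the same torque, τ_max = 16T/(πd³) is largest where d is smallest — segment BC (d = 20.4 mm).
τ_max = 16·162.4/(π·(0.0204)³) = 9.741×10^7 Pa.

97.4 MPa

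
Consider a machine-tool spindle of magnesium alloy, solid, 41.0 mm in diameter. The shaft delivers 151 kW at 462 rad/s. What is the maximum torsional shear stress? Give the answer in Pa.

2.42e7 Pa

ω = 462 rad/s, so T = P/ω = 151×10³ / 462.0 = 326.8 N·m.
J = πd⁴/32 = π(0.0410)⁴/32 = 2.774×10^-7 m⁴.
τ_max = T·r/J = 326.8 × 0.0205 / 2.774×10^-7 = 2.415×10^7 Pa.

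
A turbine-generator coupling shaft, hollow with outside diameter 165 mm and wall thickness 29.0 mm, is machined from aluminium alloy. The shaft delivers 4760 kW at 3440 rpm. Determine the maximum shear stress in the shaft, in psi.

ω = 2π·3440/60 = 360.2 rad/s, so T = P/ω = 4760×10³ / 360.2 = 13210 N·m.
J = π(d_o⁴ − d_i⁴)/32 = π(0.165⁴ − 0.107⁴)/32 = 5.990×10^-5 m⁴.
τ_max = T·r/J = 13210 × 0.0825 / 5.990×10^-5 = 1.820×10^7 Pa.

2640 psi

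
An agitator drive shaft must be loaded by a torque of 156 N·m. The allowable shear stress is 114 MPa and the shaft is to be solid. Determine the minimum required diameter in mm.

19.1 mm

For a solid shaft τ_max = 16T/(πd³), so d = (16T/(π τ_allow))^(1/3) = (16·156.0/(π·1.14×10^8))^(1/3) = 0.01910 m.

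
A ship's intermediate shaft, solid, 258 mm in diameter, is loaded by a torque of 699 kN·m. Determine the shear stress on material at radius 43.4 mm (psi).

J = πd⁴/32 = π(0.258)⁴/32 = 4.350×10^-4 m⁴.
Shear stress varies linearly with radius: τ = T·r/J = 699000 × 0.0434 / 4.350×10^-4 = 6.974×10^7 Pa.

10100 psi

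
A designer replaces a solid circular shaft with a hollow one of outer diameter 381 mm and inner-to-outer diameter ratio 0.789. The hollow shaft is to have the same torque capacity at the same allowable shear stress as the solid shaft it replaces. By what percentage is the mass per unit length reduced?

47.7 %

Equal τ_max and T ⇒ the solid shaft needs d_s³ = d_o³(1−k⁴), so d_s = 381·(1−0.789⁴)^(1/3) = 323.6 mm.
Area ratio A_h/A_s = d_o²(1−k²)/d_s² = (1−k²)/(1−k⁴)^(2/3) = 0.5234.
Mass saving = 1 − 0.5234 = 47.7 %.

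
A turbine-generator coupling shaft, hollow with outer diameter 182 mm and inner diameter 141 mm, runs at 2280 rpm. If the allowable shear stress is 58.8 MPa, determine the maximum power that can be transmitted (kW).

10600 kW

J = π(d_o⁴ − d_i⁴)/32 = π(0.182⁴ − 0.141⁴)/32 = 6.891×10^-5 m⁴.
T_max = τ_allow·J/r = 5.88×10^7 × 6.891×10^-5 / 0.0910 = 44530 N·m.
ω = 2π·2280/60 = 238.8 rad/s, so P_max = T_max·ω = 1.063×10^7 W.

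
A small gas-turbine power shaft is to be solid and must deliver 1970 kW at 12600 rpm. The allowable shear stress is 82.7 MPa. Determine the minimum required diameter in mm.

ω = 2π·12600/60 = 1319 rad/s, so T = P/ω = 1970×10³ / 1319 = 1493 N·m.
For a solid shaft τ_max = 16T/(πd³), so d = (16T/(π τ_allow))^(1/3) = (16·1493/(π·8.27×10^7))^(1/3) = 0.04513 m.

45.1 mm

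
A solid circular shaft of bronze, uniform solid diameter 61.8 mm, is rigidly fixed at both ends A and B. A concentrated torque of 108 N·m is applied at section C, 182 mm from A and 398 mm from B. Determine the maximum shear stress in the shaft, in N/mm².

With uniform GJ and both ends fixed, compatibility θ_AC = θ_CB gives T_A·a = T_B·b, together with T_A + T_B = T₀.
T_A = T₀·b/(a+b) = 108.0·398/580.0 = 74.11 N·m; T_B = 33.89 N·m.
τ in each portion: τ_AC = 1.60×10^6 Pa, τ_CB = 7.31×10^5 Pa; maximum is in AC.
τ_max = T_AC·r/J = 74.11·0.0309/1.43×10^-6 = 1.599×10^6 Pa.

1.60 N/mm²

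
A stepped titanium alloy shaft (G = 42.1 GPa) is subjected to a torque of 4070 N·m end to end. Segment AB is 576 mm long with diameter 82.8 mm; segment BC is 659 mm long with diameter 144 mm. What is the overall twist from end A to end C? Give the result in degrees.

J_AB = π(0.0828)⁴/32 = 4.61×10^-6 m⁴; J_BC = π(0.144)⁴/32 = 4.22×10^-5 m⁴.
θ = (T/G)·Σ L_i/J_i = (4070/42.1×10⁹)·(0.576/4.61×10^-6 + 0.659/4.22×10^-5) = 0.01358 rad.

0.778°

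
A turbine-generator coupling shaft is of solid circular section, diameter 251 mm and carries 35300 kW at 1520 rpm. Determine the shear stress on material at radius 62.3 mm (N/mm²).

35.5 N/mm²

ω = 2π·1520/60 = 159.2 rad/s, so T = P/ω = 35300×10³ / 159.2 = 221800 N·m.
J = πd⁴/32 = π(0.251)⁴/32 = 3.897×10^-4 m⁴.
Shear stress varies linearly with radius: τ = T·r/J = 221800 × 0.0623 / 3.897×10^-4 = 3.546×10^7 Pa.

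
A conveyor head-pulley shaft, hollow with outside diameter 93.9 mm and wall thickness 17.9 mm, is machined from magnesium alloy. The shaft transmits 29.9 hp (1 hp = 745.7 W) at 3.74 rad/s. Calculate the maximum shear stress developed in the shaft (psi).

6230 psi

ω = 3.74 rad/s, so T = P/ω = 29.9×745.7 / 3.740 = 5962 N·m.
J = π(d_o⁴ − d_i⁴)/32 = π(0.0939⁴ − 0.0581⁴)/32 = 6.514×10^-6 m⁴.
τ_max = T·r/J = 5962 × 0.0470 / 6.514×10^-6 = 4.297×10^7 Pa.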